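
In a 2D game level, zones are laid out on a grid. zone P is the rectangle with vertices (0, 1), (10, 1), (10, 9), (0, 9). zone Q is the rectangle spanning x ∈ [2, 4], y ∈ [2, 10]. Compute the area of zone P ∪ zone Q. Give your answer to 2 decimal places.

82.00

By inclusion–exclusion:
Individual areas: |zone P| = 80, |zone Q| = 16.
|zone P∩zone Q|: x∈[2,4], y∈[2,9] → 2·7 = 14.
|zone P ∪ zone Q| = 96 − 14 = 82.00.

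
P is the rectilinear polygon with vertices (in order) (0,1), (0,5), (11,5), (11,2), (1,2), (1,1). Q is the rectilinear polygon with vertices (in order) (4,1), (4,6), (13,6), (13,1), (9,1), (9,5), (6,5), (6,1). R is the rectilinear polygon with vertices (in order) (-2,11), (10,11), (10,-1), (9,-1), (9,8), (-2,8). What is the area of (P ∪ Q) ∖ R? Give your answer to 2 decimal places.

|P ∪ Q| = 55.
|(P ∪ Q) ∩ R| = 5.
|(P ∪ Q) ∖ R| = 55 − 5 = 50.00.

50.00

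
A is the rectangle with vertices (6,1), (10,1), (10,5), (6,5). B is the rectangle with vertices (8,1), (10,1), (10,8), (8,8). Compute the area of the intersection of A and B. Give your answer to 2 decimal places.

8.00

|A∩B|: x∈[8,10], y∈[1,5] → 2·4 = 8.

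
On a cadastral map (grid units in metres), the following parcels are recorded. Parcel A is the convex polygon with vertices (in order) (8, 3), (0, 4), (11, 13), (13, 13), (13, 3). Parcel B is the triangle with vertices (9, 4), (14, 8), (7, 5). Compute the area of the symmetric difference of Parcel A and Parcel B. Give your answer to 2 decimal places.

|Parcel A| = 76.5, |Parcel B| = 6.5, |Parcel A∩Parcel B| = 6.3143.
|Parcel A △ Parcel B| = |Parcel A| + |Parcel B| − 2·|Parcel A∩Parcel B| = 76.5 + 6.5 − 12.6286 = 70.37.

70.37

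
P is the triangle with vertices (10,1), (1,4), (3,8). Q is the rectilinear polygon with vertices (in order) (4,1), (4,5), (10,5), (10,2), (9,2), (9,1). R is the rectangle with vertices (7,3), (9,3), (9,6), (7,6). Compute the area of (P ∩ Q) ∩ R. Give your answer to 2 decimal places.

The region (P ∩ Q) ∩ R is the polygon with vertices (8,3), (7,3), (7,4).
By the shoelace formula its area is 0.50.

0.50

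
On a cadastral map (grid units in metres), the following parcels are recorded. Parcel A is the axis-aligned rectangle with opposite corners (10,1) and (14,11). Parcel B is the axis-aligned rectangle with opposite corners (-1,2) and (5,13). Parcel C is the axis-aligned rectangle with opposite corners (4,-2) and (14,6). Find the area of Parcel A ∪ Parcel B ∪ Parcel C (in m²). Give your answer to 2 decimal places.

By inclusion–exclusion:
Individual areas: |Parcel A| = 40, |Parcel B| = 66, |Parcel C| = 80.
|Parcel A∩Parcel B| = 0 (no overlap).
|Parcel A∩Parcel C|: x∈[10,14], y∈[1,6] → 4·5 = 20.
|Parcel B∩Parcel C|: x∈[4,5], y∈[2,6] → 1·4 = 4.
|Parcel A∩Parcel B∩Parcel C| = 0.
|Parcel A ∪ Parcel B ∪ Parcel C| = 186 − 24 + 0 = 162.00.

162.00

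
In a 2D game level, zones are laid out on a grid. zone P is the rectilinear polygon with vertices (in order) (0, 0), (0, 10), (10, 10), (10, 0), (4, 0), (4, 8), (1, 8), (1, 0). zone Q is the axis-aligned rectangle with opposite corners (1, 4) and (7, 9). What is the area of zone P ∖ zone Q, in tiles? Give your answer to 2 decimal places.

58.00

|zone P| = 76, |zone P∩zone Q| = 18.
|zone P ∖ zone Q| = |zone P| − |zone P∩zone Q| = 76 − 18 = 58.00.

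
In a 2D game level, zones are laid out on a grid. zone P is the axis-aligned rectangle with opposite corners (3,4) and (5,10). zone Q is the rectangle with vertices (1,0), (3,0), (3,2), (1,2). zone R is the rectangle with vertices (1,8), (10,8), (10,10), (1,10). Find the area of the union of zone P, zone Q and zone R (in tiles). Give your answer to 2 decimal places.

30.00

By inclusion–exclusion:
Individual areas: |zone P| = 12, |zone Q| = 4, |zone R| = 18.
|zone P∩zone Q| = 0 (no overlap).
|zone P∩zone R|: x∈[3,5], y∈[8,10] → 2·2 = 4.
|zone Q∩zone R| = 0 (no overlap).
|zone P∩zone Q∩zone R| = 0.
|zone P ∪ zone Q ∪ zone R| = 34 − 4 + 0 = 30.00.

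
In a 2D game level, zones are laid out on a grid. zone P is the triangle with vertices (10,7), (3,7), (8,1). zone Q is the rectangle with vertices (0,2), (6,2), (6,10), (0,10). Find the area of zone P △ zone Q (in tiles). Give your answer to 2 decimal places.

|zone P| = 21, |zone Q| = 48, |zone P∩zone Q| = 5.4.
|zone P △ zone Q| = |zone P| + |zone Q| − 2·|zone P∩zone Q| = 21 + 48 − 10.8 = 58.20.

58.20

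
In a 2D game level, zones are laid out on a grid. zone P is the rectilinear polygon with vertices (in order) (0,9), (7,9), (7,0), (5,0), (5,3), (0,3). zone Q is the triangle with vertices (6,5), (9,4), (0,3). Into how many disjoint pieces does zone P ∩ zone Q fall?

1

zone P ∩ zone Q is a single connected region.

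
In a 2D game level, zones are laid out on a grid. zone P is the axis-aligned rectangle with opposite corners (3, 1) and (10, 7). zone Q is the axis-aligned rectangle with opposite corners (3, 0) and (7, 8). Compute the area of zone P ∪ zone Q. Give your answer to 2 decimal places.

By inclusion–exclusion:
Individual areas: |zone P| = 42, |zone Q| = 32.
|zone P∩zone Q|: x∈[3,7], y∈[1,7] → 4·6 = 24.
|zone P ∪ zone Q| = 74 − 24 = 50.00.

50.00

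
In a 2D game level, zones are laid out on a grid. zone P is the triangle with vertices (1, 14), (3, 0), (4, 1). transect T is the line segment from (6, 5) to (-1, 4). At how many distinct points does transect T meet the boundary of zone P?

The segment meets the boundary at (2.36,4.48), (3.17,4.596).

2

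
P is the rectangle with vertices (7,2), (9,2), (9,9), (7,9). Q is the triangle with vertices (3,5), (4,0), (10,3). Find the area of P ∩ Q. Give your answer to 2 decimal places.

The intersection is the polygon with vertices (9,2.5), (8,2), (7,2), (7,3.857), (9,3.286).
By the shoelace formula its area is 2.89.

2.89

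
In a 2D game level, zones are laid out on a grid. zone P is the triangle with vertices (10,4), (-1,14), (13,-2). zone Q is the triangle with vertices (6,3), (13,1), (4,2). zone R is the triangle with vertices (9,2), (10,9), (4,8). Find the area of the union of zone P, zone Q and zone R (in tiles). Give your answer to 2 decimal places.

By inclusion–exclusion:
Individual areas: |zone P| = 18, |zone Q| = 5.5, |zone R| = 20.5.
|zone P∩zone Q| = 0.6458.
|zone P∩zone R| = 8.329.
|zone Q∩zone R| = 0.0126.
|zone P∩zone Q∩zone R| = 0.
|zone P ∪ zone Q ∪ zone R| = 44 − 8.9874 + 0 = 35.01.

35.01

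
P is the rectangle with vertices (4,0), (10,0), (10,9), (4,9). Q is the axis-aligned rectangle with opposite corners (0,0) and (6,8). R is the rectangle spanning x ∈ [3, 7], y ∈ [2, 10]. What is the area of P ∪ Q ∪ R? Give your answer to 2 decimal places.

By inclusion–exclusion:
Individual areas: |P| = 54, |Q| = 48, |R| = 32.
|P∩Q|: x∈[4,6], y∈[0,8] → 2·8 = 16.
|P∩R|: x∈[4,7], y∈[2,9] → 3·7 = 21.
|Q∩R|: x∈[3,6], y∈[2,8] → 3·6 = 18.
|P∩Q∩R| = 12.
|P ∪ Q ∪ R| = 134 − 55 + 12 = 91.00.

91.00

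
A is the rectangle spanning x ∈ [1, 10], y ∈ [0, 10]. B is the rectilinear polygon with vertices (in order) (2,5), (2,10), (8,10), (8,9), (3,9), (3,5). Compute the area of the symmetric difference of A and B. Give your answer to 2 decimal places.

80.00

|A| = 90, |B| = 10, |A∩B| = 10.
|A △ B| = |A| + |B| − 2·|A∩B| = 90 + 10 − 20 = 80.00.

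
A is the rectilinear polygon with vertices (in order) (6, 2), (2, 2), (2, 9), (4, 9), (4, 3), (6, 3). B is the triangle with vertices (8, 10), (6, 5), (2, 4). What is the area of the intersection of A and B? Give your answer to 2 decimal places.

1.50

The intersection is the polygon with vertices (4,4.5), (2,4), (4,6).
By the shoelace formula its area is 1.50.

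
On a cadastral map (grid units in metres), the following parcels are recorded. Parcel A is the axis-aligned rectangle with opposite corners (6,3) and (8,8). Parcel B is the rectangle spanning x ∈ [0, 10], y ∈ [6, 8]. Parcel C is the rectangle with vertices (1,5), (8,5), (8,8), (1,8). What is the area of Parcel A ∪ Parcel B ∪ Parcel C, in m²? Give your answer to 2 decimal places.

31.00

By inclusion–exclusion:
Individual areas: |Parcel A| = 10, |Parcel B| = 20, |Parcel C| = 21.
|Parcel A∩Parcel B|: x∈[6,8], y∈[6,8] → 2·2 = 4.
|Parcel A∩Parcel C|: x∈[6,8], y∈[5,8] → 2·3 = 6.
|Parcel B∩Parcel C|: x∈[1,8], y∈[6,8] → 7·2 = 14.
|Parcel A∩Parcel B∩Parcel C| = 4.
|Parcel A ∪ Parcel B ∪ Parcel C| = 51 − 24 + 4 = 31.00.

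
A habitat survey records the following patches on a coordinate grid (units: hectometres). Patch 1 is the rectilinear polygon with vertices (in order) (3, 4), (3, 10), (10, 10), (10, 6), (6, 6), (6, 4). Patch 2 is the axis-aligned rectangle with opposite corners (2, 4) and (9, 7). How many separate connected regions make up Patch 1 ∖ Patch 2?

1

Patch 1 ∖ Patch 2 is a single connected region.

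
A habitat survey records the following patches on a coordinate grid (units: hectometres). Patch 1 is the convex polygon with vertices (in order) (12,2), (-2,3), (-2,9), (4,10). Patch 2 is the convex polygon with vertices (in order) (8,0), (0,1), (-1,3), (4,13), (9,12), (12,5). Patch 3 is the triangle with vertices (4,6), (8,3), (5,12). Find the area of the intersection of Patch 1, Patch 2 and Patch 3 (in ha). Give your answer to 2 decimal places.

The intersection is the polygon with vertices (6.5,7.5), (8,3), (4,6), (4.571,9.429).
By the shoelace formula its area is 10.61.

10.61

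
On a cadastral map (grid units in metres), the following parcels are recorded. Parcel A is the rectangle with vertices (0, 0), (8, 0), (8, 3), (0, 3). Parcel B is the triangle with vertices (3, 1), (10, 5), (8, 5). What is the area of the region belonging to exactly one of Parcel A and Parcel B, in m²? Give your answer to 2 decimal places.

26.00

|Parcel A| = 24, |Parcel B| = 4, |Parcel A∩Parcel B| = 1.
|Parcel A △ Parcel B| = |Parcel A| + |Parcel B| − 2·|Parcel A∩Parcel B| = 24 + 4 − 2 = 26.00.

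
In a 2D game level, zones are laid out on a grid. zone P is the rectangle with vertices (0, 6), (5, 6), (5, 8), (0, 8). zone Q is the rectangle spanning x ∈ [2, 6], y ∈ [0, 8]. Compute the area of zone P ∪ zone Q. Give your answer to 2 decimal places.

36.00

By inclusion–exclusion:
Individual areas: |zone P| = 10, |zone Q| = 32.
|zone P∩zone Q|: x∈[2,5], y∈[6,8] → 3·2 = 6.
|zone P ∪ zone Q| = 42 − 6 = 36.00.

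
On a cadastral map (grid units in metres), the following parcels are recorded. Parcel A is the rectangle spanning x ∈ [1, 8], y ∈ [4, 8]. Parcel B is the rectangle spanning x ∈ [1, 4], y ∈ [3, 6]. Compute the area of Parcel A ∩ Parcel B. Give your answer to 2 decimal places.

|Parcel A∩Parcel B|: x∈[1,4], y∈[4,6] → 3·2 = 6.

6.00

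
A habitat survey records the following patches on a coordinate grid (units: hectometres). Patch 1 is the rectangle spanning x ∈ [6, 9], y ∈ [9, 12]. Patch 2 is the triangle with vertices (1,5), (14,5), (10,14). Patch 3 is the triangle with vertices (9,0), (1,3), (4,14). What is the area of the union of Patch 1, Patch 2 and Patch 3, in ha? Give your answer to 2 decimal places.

By inclusion–exclusion:
Individual areas: |Patch 1| = 9, |Patch 2| = 58.5, |Patch 3| = 48.5.
|Patch 1∩Patch 2| = 7.
|Patch 1∩Patch 3| = 0.
|Patch 2∩Patch 3| = 14.0229.
|Patch 1∩Patch 2∩Patch 3| = 0.
|Patch 1 ∪ Patch 2 ∪ Patch 3| = 116 − 21.0229 + 0 = 94.98.

94.98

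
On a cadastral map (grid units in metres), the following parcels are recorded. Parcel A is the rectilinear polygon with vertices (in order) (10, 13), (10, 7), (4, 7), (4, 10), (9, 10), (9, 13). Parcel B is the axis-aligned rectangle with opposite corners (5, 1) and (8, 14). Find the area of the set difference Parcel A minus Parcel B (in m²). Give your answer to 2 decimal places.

12.00

|Parcel A| = 21, |Parcel A∩Parcel B| = 9.
|Parcel A ∖ Parcel B| = |Parcel A| − |Parcel A∩Parcel B| = 21 − 9 = 12.00.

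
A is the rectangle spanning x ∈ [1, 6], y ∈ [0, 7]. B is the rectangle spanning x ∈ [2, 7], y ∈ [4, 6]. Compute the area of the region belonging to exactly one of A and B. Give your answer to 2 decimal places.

29.00

|A∩B|: x∈[2,6], y∈[4,6] → 4·2 = 8.
|A △ B| = |A| + |B| − 2·|A∩B| = 35 + 10 − 16 = 29.00.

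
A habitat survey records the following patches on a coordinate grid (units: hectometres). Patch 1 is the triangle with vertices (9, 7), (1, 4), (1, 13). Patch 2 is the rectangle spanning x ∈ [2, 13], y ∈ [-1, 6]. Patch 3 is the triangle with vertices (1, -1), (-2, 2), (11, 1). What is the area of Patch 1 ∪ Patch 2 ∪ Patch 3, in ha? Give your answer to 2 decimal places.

By inclusion–exclusion:
Individual areas: |Patch 1| = 36, |Patch 2| = 77, |Patch 3| = 18.
|Patch 1∩Patch 2| = 3.5208.
|Patch 1∩Patch 3| = 0.
|Patch 2∩Patch 3| = 11.2154.
|Patch 1∩Patch 2∩Patch 3| = 0.
|Patch 1 ∪ Patch 2 ∪ Patch 3| = 131 − 14.7362 + 0 = 116.26.

116.26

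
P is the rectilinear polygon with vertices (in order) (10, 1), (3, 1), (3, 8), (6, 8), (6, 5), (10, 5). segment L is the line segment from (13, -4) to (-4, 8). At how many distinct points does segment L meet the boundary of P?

The segment meets the boundary at (3,3.059), (5.917,1).

2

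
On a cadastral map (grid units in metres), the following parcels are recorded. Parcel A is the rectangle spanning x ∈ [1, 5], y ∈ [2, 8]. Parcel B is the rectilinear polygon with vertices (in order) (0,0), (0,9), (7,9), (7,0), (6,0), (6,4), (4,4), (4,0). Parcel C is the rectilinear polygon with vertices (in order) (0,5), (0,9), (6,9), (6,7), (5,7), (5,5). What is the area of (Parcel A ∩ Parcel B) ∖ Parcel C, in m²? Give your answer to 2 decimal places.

|Parcel A ∩ Parcel B| = 22.
|(Parcel A ∩ Parcel B) ∩ Parcel C| = 12.
|(Parcel A ∩ Parcel B) ∖ Parcel C| = 22 − 12 = 10.00.

10.00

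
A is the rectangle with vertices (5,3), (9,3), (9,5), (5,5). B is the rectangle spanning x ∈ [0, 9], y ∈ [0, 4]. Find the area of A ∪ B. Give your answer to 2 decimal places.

40.00

By inclusion–exclusion:
Individual areas: |A| = 8, |B| = 36.
|A∩B|: x∈[5,9], y∈[3,4] → 4·1 = 4.
|A ∪ B| = 44 − 4 = 40.00.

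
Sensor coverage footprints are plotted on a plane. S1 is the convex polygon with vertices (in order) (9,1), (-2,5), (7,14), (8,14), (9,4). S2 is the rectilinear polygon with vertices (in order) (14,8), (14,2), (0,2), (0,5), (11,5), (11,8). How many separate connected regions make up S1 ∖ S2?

2

S1 ∖ S2 splits into 2 disjoint pieces (area 1.375, area 54.2773).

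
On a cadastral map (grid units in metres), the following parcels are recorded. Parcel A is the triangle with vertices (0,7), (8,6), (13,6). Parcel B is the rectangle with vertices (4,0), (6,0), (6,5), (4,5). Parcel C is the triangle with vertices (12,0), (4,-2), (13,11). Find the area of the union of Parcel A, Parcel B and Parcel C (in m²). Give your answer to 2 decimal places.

54.80

By inclusion–exclusion:
Individual areas: |Parcel A| = 2.5, |Parcel B| = 10, |Parcel C| = 43.
|Parcel A∩Parcel B| = 0.
|Parcel A∩Parcel C| = 0.4297.
|Parcel B∩Parcel C| = 0.2735.
|Parcel A∩Parcel B∩Parcel C| = 0.
|Parcel A ∪ Parcel B ∪ Parcel C| = 55.5 − 0.7032 + 0 = 54.80.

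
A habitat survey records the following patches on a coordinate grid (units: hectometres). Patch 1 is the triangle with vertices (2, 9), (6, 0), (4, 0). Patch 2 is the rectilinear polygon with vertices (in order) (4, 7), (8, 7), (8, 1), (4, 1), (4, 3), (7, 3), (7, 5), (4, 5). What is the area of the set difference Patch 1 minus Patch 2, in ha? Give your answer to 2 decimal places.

6.78

|Patch 1| = 9, |Patch 1∩Patch 2| = 2.2222.
|Patch 1 ∖ Patch 2| = |Patch 1| − |Patch 1∩Patch 2| = 9 − 2.2222 = 6.78.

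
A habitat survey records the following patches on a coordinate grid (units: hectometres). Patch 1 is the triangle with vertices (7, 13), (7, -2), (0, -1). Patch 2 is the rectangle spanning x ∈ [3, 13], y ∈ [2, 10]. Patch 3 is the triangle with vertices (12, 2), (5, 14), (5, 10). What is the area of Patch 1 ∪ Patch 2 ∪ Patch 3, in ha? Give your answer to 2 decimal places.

109.96

By inclusion–exclusion:
Individual areas: |Patch 1| = 52.5, |Patch 2| = 80, |Patch 3| = 14.
|Patch 1∩Patch 2| = 25.75.
|Patch 1∩Patch 3| = 3.6508.
|Patch 2∩Patch 3| = 9.3333.
|Patch 1∩Patch 2∩Patch 3| = 2.1948.
|Patch 1 ∪ Patch 2 ∪ Patch 3| = 146.5 − 38.7342 + 2.1948 = 109.96.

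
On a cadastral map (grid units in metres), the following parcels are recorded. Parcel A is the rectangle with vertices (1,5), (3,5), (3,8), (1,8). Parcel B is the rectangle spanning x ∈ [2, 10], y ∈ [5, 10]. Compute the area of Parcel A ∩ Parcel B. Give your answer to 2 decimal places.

3.00

|Parcel A∩Parcel B|: x∈[2,3], y∈[5,8] → 1·3 = 3.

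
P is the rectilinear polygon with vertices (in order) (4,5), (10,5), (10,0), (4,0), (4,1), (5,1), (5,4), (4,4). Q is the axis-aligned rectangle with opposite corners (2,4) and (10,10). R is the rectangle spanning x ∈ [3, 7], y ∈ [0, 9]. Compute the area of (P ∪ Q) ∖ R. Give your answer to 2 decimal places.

40.00

|P ∪ Q| = 69.
|(P ∪ Q) ∩ R| = 29.
|(P ∪ Q) ∖ R| = 69 − 29 = 40.00.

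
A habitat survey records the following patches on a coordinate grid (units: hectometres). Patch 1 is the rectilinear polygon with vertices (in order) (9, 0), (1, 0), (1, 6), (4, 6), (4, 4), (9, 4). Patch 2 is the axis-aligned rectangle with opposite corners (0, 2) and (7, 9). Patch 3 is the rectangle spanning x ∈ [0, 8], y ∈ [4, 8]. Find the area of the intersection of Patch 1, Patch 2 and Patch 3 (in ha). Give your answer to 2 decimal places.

6.00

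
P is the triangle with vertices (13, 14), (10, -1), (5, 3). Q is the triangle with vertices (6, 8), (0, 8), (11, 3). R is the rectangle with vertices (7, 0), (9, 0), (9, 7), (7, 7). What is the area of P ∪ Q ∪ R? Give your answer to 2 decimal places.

55.70

By inclusion–exclusion:
Individual areas: |P| = 43.5, |Q| = 15, |R| = 14.
|P∩Q| = 4.2637.
|P∩R| = 12.2068.
|Q∩R| = 3.2727.
|P∩Q∩R| = 2.9438.
|P ∪ Q ∪ R| = 72.5 − 19.7432 + 2.9438 = 55.70.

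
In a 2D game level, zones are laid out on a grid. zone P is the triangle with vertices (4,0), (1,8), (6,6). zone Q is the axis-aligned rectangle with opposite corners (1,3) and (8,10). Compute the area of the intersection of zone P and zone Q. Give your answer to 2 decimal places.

13.81

The intersection is the polygon with vertices (1,8), (6,6), (5,3), (2.875,3).
By the shoelace formula its area is 13.81.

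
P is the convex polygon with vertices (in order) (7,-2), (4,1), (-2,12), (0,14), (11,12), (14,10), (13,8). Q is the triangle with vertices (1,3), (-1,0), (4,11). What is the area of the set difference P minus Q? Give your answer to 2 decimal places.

136.21

|P| = 137.5, |P∩Q| = 1.2856.
|P ∖ Q| = |P| − |P∩Q| = 137.5 − 1.2856 = 136.21.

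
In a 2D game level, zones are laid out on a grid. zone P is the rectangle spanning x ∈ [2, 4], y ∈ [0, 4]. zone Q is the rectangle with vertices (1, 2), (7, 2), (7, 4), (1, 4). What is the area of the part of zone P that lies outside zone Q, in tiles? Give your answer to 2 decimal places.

4.00

|zone P∩zone Q|: x∈[2,4], y∈[2,4] → 2·2 = 4.
|zone P| = 8.
|zone P ∖ zone Q| = |zone P| − |zone P∩zone Q| = 8 − 4 = 4.00.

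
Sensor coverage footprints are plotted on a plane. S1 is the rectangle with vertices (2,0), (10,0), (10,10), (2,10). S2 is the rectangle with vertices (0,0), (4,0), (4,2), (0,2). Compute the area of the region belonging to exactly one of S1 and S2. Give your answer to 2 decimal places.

|S1∩S2|: x∈[2,4], y∈[0,2] → 2·2 = 4.
|S1 △ S2| = |S1| + |S2| − 2·|S1∩S2| = 80 + 8 − 8 = 80.00.

80.00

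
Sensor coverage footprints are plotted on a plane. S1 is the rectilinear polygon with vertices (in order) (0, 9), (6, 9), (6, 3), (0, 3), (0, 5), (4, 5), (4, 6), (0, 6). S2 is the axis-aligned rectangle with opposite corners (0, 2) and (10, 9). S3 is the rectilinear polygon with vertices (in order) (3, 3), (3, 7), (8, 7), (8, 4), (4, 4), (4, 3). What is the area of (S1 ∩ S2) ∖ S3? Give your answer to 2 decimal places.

23.00

|S1 ∩ S2| = 32.
|(S1 ∩ S2) ∩ S3| = 9.
|(S1 ∩ S2) ∖ S3| = 32 − 9 = 23.00.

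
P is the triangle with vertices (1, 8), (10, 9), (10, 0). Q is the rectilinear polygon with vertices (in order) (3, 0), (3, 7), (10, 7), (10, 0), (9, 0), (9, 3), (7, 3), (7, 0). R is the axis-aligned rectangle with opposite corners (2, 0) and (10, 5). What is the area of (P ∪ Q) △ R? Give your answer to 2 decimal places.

35.83

|P ∪ Q| = 58.7222.
|(P ∪ Q) ∩ R| = 31.4444.
|(P ∪ Q) △ R| = 58.7222 + 40 − 62.8889 = 35.83.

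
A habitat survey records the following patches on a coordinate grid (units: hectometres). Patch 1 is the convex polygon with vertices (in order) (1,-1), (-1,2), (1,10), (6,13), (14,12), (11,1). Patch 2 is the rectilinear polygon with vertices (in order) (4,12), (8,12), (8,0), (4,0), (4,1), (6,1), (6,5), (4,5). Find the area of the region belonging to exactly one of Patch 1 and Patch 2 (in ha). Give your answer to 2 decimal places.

|Patch 1| = 149, |Patch 2| = 40, |Patch 1∩Patch 2| = 39.5667.
|Patch 1 △ Patch 2| = |Patch 1| + |Patch 2| − 2·|Patch 1∩Patch 2| = 149 + 40 − 79.1333 = 109.87.

109.87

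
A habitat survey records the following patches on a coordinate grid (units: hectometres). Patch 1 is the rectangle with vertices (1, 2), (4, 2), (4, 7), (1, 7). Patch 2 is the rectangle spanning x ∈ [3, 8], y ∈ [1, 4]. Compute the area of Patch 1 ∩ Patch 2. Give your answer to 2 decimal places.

|Patch 1∩Patch 2|: x∈[3,4], y∈[2,4] → 1·2 = 2.

2.00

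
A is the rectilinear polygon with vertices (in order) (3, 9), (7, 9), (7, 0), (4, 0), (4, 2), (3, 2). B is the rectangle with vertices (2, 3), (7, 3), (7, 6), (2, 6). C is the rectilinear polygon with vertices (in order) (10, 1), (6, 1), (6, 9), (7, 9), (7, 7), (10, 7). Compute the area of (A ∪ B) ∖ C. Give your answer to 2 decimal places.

|A ∪ B| = 37.
|(A ∪ B) ∩ C| = 8.
|(A ∪ B) ∖ C| = 37 − 8 = 29.00.

29.00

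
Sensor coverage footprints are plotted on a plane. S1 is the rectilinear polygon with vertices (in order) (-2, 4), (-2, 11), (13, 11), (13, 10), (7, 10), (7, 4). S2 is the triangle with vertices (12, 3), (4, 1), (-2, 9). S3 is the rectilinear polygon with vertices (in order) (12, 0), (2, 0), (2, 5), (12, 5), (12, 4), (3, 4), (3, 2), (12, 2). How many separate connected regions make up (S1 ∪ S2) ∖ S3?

2

(S1 ∪ S2) ∖ S3 splits into 2 disjoint pieces (area 64.0655, area 14.7917).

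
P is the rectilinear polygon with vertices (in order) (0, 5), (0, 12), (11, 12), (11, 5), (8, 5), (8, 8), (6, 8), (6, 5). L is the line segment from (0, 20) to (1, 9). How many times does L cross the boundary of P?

1

The segment meets the boundary at (0.727,12).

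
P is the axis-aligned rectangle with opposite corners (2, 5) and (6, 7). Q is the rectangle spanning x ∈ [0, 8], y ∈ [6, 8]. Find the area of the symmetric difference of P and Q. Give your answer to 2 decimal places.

16.00

|P∩Q|: x∈[2,6], y∈[6,7] → 4·1 = 4.
|P △ Q| = |P| + |Q| − 2·|P∩Q| = 8 + 16 − 8 = 16.00.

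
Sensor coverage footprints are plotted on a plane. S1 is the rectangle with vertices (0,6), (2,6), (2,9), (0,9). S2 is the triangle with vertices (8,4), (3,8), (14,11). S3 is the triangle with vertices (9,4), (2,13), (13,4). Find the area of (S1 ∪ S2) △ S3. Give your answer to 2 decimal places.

36.56

|S1 ∪ S2| = 35.5.
|(S1 ∪ S2) ∩ S3| = 8.4716.
|(S1 ∪ S2) △ S3| = 35.5 + 18 − 16.9433 = 36.56.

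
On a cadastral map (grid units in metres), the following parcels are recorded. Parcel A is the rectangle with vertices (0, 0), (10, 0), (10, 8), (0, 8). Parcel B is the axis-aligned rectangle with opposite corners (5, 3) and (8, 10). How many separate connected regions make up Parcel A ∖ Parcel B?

1

Parcel A ∖ Parcel B is a single connected region.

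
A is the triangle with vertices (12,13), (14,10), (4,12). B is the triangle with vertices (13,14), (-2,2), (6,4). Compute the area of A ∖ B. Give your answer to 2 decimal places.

10.53

|A| = 13, |A∩B| = 2.4741.
|A ∖ B| = |A| − |A∩B| = 13 − 2.4741 = 10.53.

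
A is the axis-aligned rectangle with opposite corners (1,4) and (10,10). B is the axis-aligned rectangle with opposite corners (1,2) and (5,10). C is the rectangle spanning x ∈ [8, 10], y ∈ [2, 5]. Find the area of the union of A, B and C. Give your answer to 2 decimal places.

By inclusion–exclusion:
Individual areas: |A| = 54, |B| = 32, |C| = 6.
|A∩B|: x∈[1,5], y∈[4,10] → 4·6 = 24.
|A∩C|: x∈[8,10], y∈[4,5] → 2·1 = 2.
|B∩C| = 0 (no overlap).
|A∩B∩C| = 0.
|A ∪ B ∪ C| = 92 − 26 + 0 = 66.00.

66.00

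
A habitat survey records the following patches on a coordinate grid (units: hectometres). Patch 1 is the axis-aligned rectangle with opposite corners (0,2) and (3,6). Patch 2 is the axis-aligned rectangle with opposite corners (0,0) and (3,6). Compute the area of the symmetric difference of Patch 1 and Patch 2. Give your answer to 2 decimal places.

|Patch 1∩Patch 2|: x∈[0,3], y∈[2,6] → 3·4 = 12.
|Patch 1 △ Patch 2| = |Patch 1| + |Patch 2| − 2·|Patch 1∩Patch 2| = 12 + 18 − 24 = 6.00.

6.00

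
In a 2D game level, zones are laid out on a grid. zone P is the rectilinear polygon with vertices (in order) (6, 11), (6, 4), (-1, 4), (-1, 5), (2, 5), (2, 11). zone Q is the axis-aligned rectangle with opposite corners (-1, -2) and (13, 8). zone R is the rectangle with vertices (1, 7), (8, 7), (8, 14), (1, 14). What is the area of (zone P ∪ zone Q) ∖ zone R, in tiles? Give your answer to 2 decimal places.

|zone P ∪ zone Q| = 152.
|(zone P ∪ zone Q) ∩ zone R| = 19.
|(zone P ∪ zone Q) ∖ zone R| = 152 − 19 = 133.00.

133.00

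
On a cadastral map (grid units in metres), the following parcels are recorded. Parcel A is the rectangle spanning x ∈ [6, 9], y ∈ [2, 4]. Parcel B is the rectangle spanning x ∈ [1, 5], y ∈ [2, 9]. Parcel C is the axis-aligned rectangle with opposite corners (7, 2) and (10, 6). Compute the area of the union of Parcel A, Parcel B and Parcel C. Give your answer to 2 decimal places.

By inclusion–exclusion:
Individual areas: |Parcel A| = 6, |Parcel B| = 28, |Parcel C| = 12.
|Parcel A∩Parcel B| = 0 (no overlap).
|Parcel A∩Parcel C|: x∈[7,9], y∈[2,4] → 2·2 = 4.
|Parcel B∩Parcel C| = 0 (no overlap).
|Parcel A∩Parcel B∩Parcel C| = 0.
|Parcel A ∪ Parcel B ∪ Parcel C| = 46 − 4 + 0 = 42.00.

42.00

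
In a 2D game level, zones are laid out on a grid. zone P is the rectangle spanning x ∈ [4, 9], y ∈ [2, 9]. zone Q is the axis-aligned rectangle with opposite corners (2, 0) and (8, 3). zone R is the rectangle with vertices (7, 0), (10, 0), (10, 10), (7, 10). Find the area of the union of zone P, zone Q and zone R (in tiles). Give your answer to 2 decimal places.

63.00

By inclusion–exclusion:
Individual areas: |zone P| = 35, |zone Q| = 18, |zone R| = 30.
|zone P∩zone Q|: x∈[4,8], y∈[2,3] → 4·1 = 4.
|zone P∩zone R|: x∈[7,9], y∈[2,9] → 2·7 = 14.
|zone Q∩zone R|: x∈[7,8], y∈[0,3] → 1·3 = 3.
|zone P∩zone Q∩zone R| = 1.
|zone P ∪ zone Q ∪ zone R| = 83 − 21 + 1 = 63.00.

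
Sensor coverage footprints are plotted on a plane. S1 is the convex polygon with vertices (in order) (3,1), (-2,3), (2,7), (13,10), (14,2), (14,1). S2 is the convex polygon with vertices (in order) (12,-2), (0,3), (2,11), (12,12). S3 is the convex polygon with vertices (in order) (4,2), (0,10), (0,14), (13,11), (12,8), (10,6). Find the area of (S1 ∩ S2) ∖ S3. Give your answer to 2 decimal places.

40.37

|S1 ∩ S2| = 78.1697.
|(S1 ∩ S2) ∩ S3| = 37.803.
|(S1 ∩ S2) ∖ S3| = 78.1697 − 37.803 = 40.37.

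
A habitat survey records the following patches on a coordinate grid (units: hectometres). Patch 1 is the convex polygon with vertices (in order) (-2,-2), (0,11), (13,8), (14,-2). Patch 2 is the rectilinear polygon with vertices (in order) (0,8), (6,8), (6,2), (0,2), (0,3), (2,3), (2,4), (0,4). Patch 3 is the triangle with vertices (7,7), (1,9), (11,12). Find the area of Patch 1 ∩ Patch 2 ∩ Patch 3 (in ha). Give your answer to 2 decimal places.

The intersection is the polygon with vertices (6,7.333), (4,8), (6,8).
By the shoelace formula its area is 0.67.

0.67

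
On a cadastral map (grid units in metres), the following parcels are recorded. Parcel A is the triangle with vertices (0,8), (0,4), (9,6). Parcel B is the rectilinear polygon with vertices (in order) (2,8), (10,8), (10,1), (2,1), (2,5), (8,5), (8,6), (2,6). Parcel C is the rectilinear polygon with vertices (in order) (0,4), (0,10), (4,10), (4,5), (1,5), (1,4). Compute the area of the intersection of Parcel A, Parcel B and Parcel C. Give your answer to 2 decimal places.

2.67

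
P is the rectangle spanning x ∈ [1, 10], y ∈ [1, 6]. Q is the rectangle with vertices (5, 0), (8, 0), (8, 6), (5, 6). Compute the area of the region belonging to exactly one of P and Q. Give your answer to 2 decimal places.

33.00

|P∩Q|: x∈[5,8], y∈[1,6] → 3·5 = 15.
|P △ Q| = |P| + |Q| − 2·|P∩Q| = 45 + 18 − 30 = 33.00.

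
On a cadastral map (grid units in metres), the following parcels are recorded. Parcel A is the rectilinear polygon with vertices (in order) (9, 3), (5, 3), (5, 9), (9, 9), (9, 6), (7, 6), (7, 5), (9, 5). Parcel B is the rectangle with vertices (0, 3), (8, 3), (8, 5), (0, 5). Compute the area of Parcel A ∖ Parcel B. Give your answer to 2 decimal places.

|Parcel A| = 22, |Parcel A∩Parcel B| = 6.
|Parcel A ∖ Parcel B| = |Parcel A| − |Parcel A∩Parcel B| = 22 − 6 = 16.00.

16.00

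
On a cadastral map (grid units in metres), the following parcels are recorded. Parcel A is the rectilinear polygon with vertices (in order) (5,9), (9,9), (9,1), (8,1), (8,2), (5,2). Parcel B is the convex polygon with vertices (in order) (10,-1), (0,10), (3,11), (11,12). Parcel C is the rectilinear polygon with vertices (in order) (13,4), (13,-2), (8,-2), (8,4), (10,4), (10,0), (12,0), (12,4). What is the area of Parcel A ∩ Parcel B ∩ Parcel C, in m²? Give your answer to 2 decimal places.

2.98

The intersection is the polygon with vertices (9,1), (8.182,1), (8,1.2), (8,2), (8,4), (9,4).
By the shoelace formula its area is 2.98.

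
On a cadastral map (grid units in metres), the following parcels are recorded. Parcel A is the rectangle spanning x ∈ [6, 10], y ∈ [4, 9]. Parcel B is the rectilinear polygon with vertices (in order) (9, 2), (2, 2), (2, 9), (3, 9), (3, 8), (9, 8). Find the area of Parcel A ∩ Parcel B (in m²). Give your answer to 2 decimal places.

The intersection is the polygon with vertices (6,4), (6,8), (9,8), (9,4).
By the shoelace formula its area is 12.00.

12.00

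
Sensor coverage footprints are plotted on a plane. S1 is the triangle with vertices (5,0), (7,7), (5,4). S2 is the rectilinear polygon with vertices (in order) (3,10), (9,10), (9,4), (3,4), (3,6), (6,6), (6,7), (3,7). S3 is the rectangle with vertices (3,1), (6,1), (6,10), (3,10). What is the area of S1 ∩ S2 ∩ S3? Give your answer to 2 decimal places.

The intersection is the polygon with vertices (5,4), (6,5.5), (6,4).
By the shoelace formula its area is 0.75.

0.75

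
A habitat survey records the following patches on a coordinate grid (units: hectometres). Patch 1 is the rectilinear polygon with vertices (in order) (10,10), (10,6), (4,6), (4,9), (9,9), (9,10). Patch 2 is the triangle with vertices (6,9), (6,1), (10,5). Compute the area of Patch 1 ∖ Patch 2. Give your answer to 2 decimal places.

14.50

|Patch 1| = 19, |Patch 1∩Patch 2| = 4.5.
|Patch 1 ∖ Patch 2| = |Patch 1| − |Patch 1∩Patch 2| = 19 − 4.5 = 14.50.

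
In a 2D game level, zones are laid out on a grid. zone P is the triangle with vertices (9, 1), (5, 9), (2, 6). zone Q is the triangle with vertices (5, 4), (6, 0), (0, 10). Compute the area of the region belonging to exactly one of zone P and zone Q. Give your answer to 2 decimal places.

21.23

|zone P| = 18, |zone Q| = 7, |zone P∩zone Q| = 1.8856.
|zone P △ zone Q| = |zone P| + |zone Q| − 2·|zone P∩zone Q| = 18 + 7 − 3.7711 = 21.23.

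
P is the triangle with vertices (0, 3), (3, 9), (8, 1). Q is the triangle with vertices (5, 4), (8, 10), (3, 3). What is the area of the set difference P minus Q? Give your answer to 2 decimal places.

|P| = 27, |P∩Q| = 2.25.
|P ∖ Q| = |P| − |P∩Q| = 27 − 2.25 = 24.75.

24.75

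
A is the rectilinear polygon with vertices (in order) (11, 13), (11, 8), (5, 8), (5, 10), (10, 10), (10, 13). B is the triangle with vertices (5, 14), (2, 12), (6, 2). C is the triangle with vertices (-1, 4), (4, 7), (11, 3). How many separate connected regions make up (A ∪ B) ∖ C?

(A ∪ B) ∖ C splits into 2 disjoint pieces (area 29.9604, area 0.331).

2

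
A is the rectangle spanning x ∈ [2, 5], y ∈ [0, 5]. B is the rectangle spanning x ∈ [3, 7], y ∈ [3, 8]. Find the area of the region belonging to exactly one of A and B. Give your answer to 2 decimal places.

27.00

|A∩B|: x∈[3,5], y∈[3,5] → 2·2 = 4.
|A △ B| = |A| + |B| − 2·|A∩B| = 15 + 20 − 8 = 27.00.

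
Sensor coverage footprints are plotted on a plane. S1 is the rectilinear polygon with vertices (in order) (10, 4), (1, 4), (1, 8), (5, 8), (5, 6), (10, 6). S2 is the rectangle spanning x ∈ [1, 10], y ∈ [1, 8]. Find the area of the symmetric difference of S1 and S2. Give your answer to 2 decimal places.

|S1| = 26, |S2| = 63, |S1∩S2| = 26.
|S1 △ S2| = |S1| + |S2| − 2·|S1∩S2| = 26 + 63 − 52 = 37.00.

37.00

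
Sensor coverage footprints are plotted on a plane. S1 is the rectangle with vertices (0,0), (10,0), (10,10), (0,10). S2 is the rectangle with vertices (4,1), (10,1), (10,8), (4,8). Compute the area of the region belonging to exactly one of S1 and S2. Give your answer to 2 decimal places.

58.00

|S1∩S2|: x∈[4,10], y∈[1,8] → 6·7 = 42.
|S1 △ S2| = |S1| + |S2| − 2·|S1∩S2| = 100 + 42 − 84 = 58.00.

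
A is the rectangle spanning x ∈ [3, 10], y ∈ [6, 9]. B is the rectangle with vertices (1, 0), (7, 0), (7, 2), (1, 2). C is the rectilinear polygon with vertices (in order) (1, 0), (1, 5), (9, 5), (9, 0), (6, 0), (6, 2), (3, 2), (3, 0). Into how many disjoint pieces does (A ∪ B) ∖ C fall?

2

(A ∪ B) ∖ C splits into 2 disjoint pieces (area 21, area 6).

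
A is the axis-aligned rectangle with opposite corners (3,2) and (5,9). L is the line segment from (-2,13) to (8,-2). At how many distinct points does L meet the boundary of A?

2

The segment meets the boundary at (5,2.5), (3,5.5).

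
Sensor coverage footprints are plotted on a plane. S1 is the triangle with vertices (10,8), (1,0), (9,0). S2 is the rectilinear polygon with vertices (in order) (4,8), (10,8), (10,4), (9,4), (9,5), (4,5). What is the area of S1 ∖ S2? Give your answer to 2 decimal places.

26.94

|S1| = 32, |S1∩S2| = 5.0625.
|S1 ∖ S2| = |S1| − |S1∩S2| = 32 − 5.0625 = 26.94.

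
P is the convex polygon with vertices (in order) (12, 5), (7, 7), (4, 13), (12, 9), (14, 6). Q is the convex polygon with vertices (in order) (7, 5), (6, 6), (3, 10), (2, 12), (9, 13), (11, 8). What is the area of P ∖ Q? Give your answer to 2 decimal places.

11.83

|P| = 32, |P∩Q| = 20.1706.
|P ∖ Q| = |P| − |P∩Q| = 32 − 20.1706 = 11.83.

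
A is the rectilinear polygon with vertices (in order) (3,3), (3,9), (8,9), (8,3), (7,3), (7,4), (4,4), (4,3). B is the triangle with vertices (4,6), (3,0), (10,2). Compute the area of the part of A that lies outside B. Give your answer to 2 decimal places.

22.58

|A| = 27, |A∩B| = 4.4167.
|A ∖ B| = |A| − |A∩B| = 27 − 4.4167 = 22.58.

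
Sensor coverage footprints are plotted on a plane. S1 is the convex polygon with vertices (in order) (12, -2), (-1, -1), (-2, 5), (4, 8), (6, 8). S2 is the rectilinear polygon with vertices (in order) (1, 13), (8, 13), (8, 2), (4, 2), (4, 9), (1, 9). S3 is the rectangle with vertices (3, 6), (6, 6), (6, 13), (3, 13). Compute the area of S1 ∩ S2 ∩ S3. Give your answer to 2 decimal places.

The intersection is the polygon with vertices (4,8), (6,8), (6,6), (4,6).
By the shoelace formula its area is 4.00.

4.00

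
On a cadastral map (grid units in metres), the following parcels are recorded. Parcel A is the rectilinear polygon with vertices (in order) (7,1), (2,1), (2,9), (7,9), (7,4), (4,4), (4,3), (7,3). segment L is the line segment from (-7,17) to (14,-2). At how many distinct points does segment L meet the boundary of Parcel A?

The segment meets the boundary at (7,4.333), (2,8.857).

2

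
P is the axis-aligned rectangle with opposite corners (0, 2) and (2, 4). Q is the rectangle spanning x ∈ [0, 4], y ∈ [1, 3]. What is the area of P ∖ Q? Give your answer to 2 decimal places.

2.00

|P∩Q|: x∈[0,2], y∈[2,3] → 2·1 = 2.
|P| = 4.
|P ∖ Q| = |P| − |P∩Q| = 4 − 2 = 2.00.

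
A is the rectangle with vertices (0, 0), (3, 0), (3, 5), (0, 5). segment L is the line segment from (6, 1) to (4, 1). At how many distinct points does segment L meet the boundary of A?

The segment lies entirely outside A and never meets its boundary.

0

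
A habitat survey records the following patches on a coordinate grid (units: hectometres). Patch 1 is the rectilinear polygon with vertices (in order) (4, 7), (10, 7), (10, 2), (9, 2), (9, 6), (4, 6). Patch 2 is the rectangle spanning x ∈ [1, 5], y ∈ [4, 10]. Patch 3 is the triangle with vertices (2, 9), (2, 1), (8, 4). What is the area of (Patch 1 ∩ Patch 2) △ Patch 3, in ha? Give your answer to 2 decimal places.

23.30

|Patch 1 ∩ Patch 2| = 1.
|(Patch 1 ∩ Patch 2) ∩ Patch 3| = 0.85.
|(Patch 1 ∩ Patch 2) △ Patch 3| = 1 + 24 − 1.7 = 23.30.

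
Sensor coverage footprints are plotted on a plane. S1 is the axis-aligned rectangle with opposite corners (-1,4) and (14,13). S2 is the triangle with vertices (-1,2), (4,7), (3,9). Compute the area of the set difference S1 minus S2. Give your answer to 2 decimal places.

|S1| = 135, |S1∩S2| = 6.6429.
|S1 ∖ S2| = |S1| − |S1∩S2| = 135 − 6.6429 = 128.36.

128.36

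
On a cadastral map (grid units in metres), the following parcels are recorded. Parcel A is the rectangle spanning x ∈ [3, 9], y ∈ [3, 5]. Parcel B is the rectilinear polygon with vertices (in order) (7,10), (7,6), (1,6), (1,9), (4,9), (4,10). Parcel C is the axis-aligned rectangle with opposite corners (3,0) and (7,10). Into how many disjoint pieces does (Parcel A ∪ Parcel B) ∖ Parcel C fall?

2

(Parcel A ∪ Parcel B) ∖ Parcel C splits into 2 disjoint pieces (area 4, area 6).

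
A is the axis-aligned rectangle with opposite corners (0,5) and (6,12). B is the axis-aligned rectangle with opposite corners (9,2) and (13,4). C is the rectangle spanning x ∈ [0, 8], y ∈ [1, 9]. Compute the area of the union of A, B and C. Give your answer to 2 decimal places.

By inclusion–exclusion:
Individual areas: |A| = 42, |B| = 8, |C| = 64.
|A∩B| = 0 (no overlap).
|A∩C|: x∈[0,6], y∈[5,9] → 6·4 = 24.
|B∩C| = 0 (no overlap).
|A∩B∩C| = 0.
|A ∪ B ∪ C| = 114 − 24 + 0 = 90.00.

90.00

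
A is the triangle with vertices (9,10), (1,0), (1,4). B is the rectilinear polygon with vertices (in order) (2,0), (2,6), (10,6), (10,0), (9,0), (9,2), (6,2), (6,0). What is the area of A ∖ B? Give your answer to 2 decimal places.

|A| = 16, |A∩B| = 7.9833.
|A ∖ B| = |A| − |A∩B| = 16 − 7.9833 = 8.02.

8.02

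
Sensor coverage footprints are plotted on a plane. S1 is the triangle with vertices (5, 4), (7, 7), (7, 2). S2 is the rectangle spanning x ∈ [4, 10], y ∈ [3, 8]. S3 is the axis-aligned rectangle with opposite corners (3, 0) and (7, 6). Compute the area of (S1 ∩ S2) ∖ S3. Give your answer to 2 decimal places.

|S1 ∩ S2| = 4.5.
|(S1 ∩ S2) ∩ S3| = 4.1667.
|(S1 ∩ S2) ∖ S3| = 4.5 − 4.1667 = 0.33.

0.33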